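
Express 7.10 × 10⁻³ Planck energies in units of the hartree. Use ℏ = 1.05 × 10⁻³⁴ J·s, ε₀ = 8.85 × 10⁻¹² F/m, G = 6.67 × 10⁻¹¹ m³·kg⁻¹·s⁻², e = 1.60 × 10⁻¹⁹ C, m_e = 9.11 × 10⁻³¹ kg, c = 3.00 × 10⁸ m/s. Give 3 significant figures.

3.17 × 10²⁴

Planck energy: E_P = √(ℏc⁵/G) = 1.96 × 10⁹ J
hartree: E_h = m_e e⁴/(4πε₀ℏ)² = 4.38 × 10⁻¹⁸ J
7.10 × 10⁻³ × 1.96 × 10⁹ / 4.38 × 10⁻¹⁸ = 3.17 × 10²⁴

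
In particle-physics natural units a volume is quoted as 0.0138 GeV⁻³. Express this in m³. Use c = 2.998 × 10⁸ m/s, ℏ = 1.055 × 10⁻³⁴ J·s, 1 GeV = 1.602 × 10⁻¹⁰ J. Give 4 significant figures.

1.062 × 10⁻⁴⁹ m³

Volume is [L]³ = [E]⁻³·(ℏc)³.
1 GeV⁻³ → (ℏc)³ × (1 GeV in J)⁻³ = 7.696 × 10⁻⁴⁸ m³.
Result: 0.0138 × 7.696 × 10⁻⁴⁸ = 1.062 × 10⁻⁴⁹ m³.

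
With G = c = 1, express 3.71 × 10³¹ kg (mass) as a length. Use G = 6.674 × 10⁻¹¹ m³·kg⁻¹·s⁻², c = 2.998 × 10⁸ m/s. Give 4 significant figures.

In G = c = 1 units mass has dimensions of length; the conversion factor is G/c².
3.71 × 10³¹ kg × (G/c²) = 2.755 × 10⁴ m

2.755 × 10⁴ m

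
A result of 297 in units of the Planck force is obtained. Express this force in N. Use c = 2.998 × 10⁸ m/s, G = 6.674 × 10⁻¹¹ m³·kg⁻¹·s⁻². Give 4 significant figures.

One Planck force: F_P = c⁴/G = 1.210 × 10⁴⁴ N.
297 × 1.210 × 10⁴⁴ N = 3.595 × 10⁴⁶ N

3.595 × 10⁴⁶ N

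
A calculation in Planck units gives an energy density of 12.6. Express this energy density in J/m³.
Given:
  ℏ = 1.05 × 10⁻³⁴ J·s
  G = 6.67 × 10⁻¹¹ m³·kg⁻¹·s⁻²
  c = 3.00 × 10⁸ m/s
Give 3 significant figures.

5.90 × 10¹¹⁴ J/m³

One Planck energy density: u_P = c⁷/(ℏG²) = 4.68 × 10¹¹³ J/m³.
12.6 × 4.68 × 10¹¹³ J/m³ = 5.90 × 10¹¹⁴ J/m³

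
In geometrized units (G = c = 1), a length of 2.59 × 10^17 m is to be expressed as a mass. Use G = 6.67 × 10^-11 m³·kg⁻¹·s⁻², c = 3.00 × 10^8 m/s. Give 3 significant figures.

3.49 × 10^44 kg

Length → mass via c²/G.
2.59 × 10^17 m × (c²/G) = 3.49 × 10^44 kg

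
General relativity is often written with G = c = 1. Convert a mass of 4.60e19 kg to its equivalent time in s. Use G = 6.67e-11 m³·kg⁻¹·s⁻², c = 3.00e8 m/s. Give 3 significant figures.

1.14e-16 s

Mass → time via G/c³.
4.60e19 kg × (G/c³) = 1.14e-16 s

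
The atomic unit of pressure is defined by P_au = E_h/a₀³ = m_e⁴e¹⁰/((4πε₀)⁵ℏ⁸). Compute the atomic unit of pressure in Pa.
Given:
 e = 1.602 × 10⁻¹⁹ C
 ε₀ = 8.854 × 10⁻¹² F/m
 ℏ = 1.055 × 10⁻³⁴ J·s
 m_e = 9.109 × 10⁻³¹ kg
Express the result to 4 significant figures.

P_au = E_h/a₀³ = m_e⁴e¹⁰/((4πε₀)⁵ℏ⁸)
E_h = 4.354 × 10⁻¹⁸ J
a₀ = 5.297 × 10⁻¹¹ m
E_h/a₀³ = 2.929 × 10¹³ Pa

2.929 × 10¹³ Pa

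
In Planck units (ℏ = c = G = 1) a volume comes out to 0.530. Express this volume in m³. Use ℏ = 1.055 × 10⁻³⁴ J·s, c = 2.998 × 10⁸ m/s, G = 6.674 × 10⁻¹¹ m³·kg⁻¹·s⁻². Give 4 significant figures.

2.239 × 10⁻¹⁰⁵ m³

One Planck volume: V_P = (ℏG/c³)^(3/2) = 4.224 × 10⁻¹⁰⁵ m³.
0.530 × 4.224 × 10⁻¹⁰⁵ m³ = 2.239 × 10⁻¹⁰⁵ m³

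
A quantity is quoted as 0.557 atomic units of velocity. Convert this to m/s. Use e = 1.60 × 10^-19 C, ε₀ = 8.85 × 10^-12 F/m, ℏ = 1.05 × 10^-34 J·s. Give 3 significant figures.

One atomic unit of velocity: v_au = e²/(4πε₀ℏ) = 2.19 × 10^6 m/s.
0.557 × 2.19 × 10^6 m/s = 1.22 × 10^6 m/s

1.22 × 10^6 m/s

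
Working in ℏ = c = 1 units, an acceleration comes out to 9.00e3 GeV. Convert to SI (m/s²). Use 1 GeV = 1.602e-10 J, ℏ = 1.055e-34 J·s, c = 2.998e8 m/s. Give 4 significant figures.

4.097e36 m/s²

Acceleration is [L]/[T]² = c·[E]/ℏ.
1 GeV → c/ℏ × (1 GeV in J) = 4.552e32 m/s².
Result: 9.00e3 × 4.552e32 = 4.097e36 m/s².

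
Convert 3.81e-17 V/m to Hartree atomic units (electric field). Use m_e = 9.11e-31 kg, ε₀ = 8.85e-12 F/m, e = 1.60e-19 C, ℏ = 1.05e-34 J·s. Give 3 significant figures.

7.32e-29

atomic unit of electric field: E_au = E_h/(e a₀) = m_e²e⁵/((4πε₀)³ℏ⁴) = 5.20e11 V/m.
3.81e-17 / 5.20e11 = 7.32e-29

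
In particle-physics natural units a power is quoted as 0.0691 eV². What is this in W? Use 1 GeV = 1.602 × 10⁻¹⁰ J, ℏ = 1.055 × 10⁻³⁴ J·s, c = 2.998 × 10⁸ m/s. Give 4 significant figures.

1.681 × 10⁻⁵ W

Power is [E]/[T] = [E]²/ℏ.
1 GeV² → 1/ℏ × (1 GeV in J)² = 2.433 × 10¹⁴ W.
Convert the energy scale: 0.0691 eV² = 6.91 × 10⁻²⁰ GeV².
Result: 6.91 × 10⁻²⁰ × 2.433 × 10¹⁴ = 1.681 × 10⁻⁵ W.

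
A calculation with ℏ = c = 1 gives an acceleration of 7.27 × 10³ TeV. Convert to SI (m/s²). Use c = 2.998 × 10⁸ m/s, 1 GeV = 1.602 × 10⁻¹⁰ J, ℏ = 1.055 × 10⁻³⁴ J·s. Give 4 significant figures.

Acceleration is [L]/[T]² = c·[E]/ℏ.
1 GeV → c/ℏ × (1 GeV in J) = 4.552 × 10³² m/s².
Convert the energy scale: 7.27 × 10³ TeV = 7.27 × 10⁶ GeV.
Result: 7.27 × 10⁶ × 4.552 × 10³² = 3.310 × 10³⁹ m/s².

3.310 × 10³⁹ m/s²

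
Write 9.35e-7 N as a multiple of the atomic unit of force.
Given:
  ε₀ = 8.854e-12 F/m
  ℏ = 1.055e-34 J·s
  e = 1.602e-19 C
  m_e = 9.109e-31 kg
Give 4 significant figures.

11.38

atomic unit of force: F_au = E_h/a₀ = m_e²e⁶/((4πε₀)³ℏ⁴) = 8.220e-8 N.
9.35e-7 / 8.220e-8 = 11.38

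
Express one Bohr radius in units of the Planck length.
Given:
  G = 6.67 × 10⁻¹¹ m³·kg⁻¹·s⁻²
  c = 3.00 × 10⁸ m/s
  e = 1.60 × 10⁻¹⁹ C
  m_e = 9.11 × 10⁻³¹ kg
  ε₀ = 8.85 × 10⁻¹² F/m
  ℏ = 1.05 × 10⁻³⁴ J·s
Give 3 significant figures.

3.26 × 10²⁴

Bohr radius: a₀ = 4πε₀ℏ²/(m_e e²) = 5.26 × 10⁻¹¹ m
Planck length: ℓ_P = √(ℏG/c³) = 1.61 × 10⁻³⁵ m
ratio = 5.26 × 10⁻¹¹ / 1.61 × 10⁻³⁵ = 3.26 × 10²⁴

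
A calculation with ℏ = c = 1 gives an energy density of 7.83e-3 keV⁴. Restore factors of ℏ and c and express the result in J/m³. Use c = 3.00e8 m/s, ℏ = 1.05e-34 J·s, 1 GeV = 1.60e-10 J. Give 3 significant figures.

1.64e11 J/m³

[E]/[L]³ = [E]⁴/(ℏc)³; restore (ℏc)⁻³.
1 GeV⁴ → 1/(ℏc)³ × (1 GeV in J)⁴ = 2.10e37 J/m³.
Convert the energy scale: 7.83e-3 keV⁴ = 7.83e-27 GeV⁴.
Result: 7.83e-27 × 2.10e37 = 1.64e11 J/m³.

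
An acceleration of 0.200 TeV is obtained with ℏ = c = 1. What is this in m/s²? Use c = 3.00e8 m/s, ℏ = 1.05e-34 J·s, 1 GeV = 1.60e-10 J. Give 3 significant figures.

Acceleration is [L]/[T]² = c·[E]/ℏ.
1 GeV → c/ℏ × (1 GeV in J) = 4.57e32 m/s².
Convert the energy scale: 0.200 TeV = 200 GeV.
Result: 200 × 4.57e32 = 9.14e34 m/s².

9.14e34 m/s²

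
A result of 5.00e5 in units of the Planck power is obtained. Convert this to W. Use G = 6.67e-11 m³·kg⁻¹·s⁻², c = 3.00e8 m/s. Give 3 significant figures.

1.82e58 W

One Planck power: P_P = c⁵/G = 3.64e52 W.
5.00e5 × 3.64e52 W = 1.82e58 W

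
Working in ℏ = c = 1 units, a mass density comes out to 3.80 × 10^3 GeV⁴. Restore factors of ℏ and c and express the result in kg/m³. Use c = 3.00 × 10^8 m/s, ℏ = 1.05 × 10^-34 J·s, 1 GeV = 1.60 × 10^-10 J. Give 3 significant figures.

Mass density is [E]/(c²[L]³) = [E]⁴/(ℏ³c⁵).
1 GeV⁴ → 1/(ℏ³c⁵) × (1 GeV in J)⁴ = 2.33 × 10^20 kg/m³.
Result: 3.80 × 10^3 × 2.33 × 10^20 = 8.85 × 10^23 kg/m³.

8.85 × 10^23 kg/m³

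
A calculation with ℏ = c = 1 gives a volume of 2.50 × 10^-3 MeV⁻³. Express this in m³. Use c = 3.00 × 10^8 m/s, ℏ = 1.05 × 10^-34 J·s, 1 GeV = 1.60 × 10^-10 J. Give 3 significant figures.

Volume is [L]³ = [E]⁻³·(ℏc)³.
1 GeV⁻³ → (ℏc)³ × (1 GeV in J)⁻³ = 7.63 × 10^-48 m³.
Convert the energy scale: 2.50 × 10^-3 MeV⁻³ = 2.50 × 10^6 GeV⁻³.
Result: 2.50 × 10^6 × 7.63 × 10^-48 = 1.91 × 10^-41 m³.

1.91 × 10^-41 m³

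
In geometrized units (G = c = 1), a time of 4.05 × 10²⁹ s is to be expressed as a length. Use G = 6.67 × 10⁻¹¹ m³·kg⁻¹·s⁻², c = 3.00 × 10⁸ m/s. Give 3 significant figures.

Time → length via c.
4.05 × 10²⁹ s × (c) = 1.22 × 10³⁸ m

1.22 × 10³⁸ m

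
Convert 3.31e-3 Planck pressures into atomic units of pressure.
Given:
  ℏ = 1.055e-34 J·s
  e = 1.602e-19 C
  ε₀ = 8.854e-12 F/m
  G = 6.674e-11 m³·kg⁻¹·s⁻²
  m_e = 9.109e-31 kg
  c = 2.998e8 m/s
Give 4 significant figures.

Planck pressure: p_P = c⁷/(ℏG²) = 4.632e113 Pa
atomic unit of pressure: P_au = E_h/a₀³ = m_e⁴e¹⁰/((4πε₀)⁵ℏ⁸) = 2.929e13 Pa
3.31e-3 × 4.632e113 / 2.929e13 = 5.235e97

5.235e97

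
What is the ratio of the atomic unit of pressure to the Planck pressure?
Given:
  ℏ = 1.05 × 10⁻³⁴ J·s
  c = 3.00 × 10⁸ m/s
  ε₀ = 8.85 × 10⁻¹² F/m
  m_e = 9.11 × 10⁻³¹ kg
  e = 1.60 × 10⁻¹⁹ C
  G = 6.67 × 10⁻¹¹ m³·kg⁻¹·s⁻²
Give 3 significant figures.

6.44 × 10⁻¹⁰¹

atomic unit of pressure: P_au = E_h/a₀³ = m_e⁴e¹⁰/((4πε₀)⁵ℏ⁸) = 3.01 × 10¹³ Pa
Planck pressure: p_P = c⁷/(ℏG²) = 4.68 × 10¹¹³ Pa
ratio = 3.01 × 10¹³ / 4.68 × 10¹¹³ = 6.44 × 10⁻¹⁰¹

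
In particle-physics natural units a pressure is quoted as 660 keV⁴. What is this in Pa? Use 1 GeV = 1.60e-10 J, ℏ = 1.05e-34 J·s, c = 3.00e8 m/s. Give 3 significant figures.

Pressure is [E]/[L]³ = [E]⁴/(ℏc)³.
1 GeV⁴ → 1/(ℏc)³ × (1 GeV in J)⁴ = 2.10e37 Pa.
Convert the energy scale: 660 keV⁴ = 6.60e-22 GeV⁴.
Result: 6.60e-22 × 2.10e37 = 1.38e16 Pa.

1.38e16 Pa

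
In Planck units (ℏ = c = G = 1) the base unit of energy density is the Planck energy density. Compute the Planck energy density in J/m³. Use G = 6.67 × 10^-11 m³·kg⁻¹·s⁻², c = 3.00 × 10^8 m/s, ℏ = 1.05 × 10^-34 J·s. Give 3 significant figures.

4.68 × 10^113 J/m³

u_P = c⁷/(ℏG²)
  = 2.19 × 10^59 / 4.67 × 10^-55
  = 4.68 × 10^113 J/m³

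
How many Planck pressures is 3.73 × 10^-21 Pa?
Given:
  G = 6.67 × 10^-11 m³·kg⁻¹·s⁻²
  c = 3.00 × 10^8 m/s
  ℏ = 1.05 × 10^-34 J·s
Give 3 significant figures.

Planck pressure: p_P = c⁷/(ℏG²) = 4.68 × 10^113 Pa.
3.73 × 10^-21 / 4.68 × 10^113 = 7.97 × 10^-135

7.97 × 10^-135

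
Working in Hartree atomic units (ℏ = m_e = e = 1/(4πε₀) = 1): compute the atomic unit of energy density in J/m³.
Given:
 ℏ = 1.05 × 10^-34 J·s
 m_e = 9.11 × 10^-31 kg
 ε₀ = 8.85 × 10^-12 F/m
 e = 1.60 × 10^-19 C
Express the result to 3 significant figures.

The unique combination of the constants set to 1 with dimensions of energy density is u_au = E_h/a₀³ = m_e⁴e¹⁰/((4πε₀)⁵ℏ⁸).
E_h = 4.38 × 10^-18 J
a₀ = 5.26 × 10^-11 m
E_h/a₀³ = 3.01 × 10^13 J/m³

3.01 × 10^13 J/m³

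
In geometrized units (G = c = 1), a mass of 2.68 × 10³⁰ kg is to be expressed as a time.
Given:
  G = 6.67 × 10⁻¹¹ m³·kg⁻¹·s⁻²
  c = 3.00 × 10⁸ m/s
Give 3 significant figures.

6.62 × 10⁻⁶ s

Mass → time via G/c³.
2.68 × 10³⁰ kg × (G/c³) = 6.62 × 10⁻⁶ s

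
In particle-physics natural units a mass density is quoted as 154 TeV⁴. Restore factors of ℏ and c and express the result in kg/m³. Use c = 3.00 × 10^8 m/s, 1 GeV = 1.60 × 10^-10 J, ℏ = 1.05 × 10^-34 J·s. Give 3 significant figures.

3.59 × 10^34 kg/m³

Mass density is [E]/(c²[L]³) = [E]⁴/(ℏ³c⁵).
1 GeV⁴ → 1/(ℏ³c⁵) × (1 GeV in J)⁴ = 2.33 × 10^20 kg/m³.
Convert the energy scale: 154 TeV⁴ = 1.54 × 10^14 GeV⁴.
Result: 1.54 × 10^14 × 2.33 × 10^20 = 3.59 × 10^34 kg/m³.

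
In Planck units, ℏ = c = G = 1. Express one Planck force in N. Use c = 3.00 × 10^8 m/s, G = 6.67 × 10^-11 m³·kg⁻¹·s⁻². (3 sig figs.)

Dimensional analysis gives F_P = c⁴/G.
  = 8.10 × 10^33 / 6.67 × 10^-11
  = 1.21 × 10^44 N

1.21 × 10^44 N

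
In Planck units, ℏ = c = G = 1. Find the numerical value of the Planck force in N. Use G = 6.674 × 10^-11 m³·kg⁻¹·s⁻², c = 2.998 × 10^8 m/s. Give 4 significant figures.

1.210 × 10^44 N

Dimensional analysis gives F_P = c⁴/G.
  = 8.078 × 10^33 / 6.674 × 10^-11
  = 1.210 × 10^44 N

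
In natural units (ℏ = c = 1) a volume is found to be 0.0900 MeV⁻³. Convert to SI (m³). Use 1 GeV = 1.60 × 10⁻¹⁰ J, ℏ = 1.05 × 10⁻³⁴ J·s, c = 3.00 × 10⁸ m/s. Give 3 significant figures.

6.87 × 10⁻⁴⁰ m³

Volume is [L]³ = [E]⁻³·(ℏc)³.
1 GeV⁻³ → (ℏc)³ × (1 GeV in J)⁻³ = 7.63 × 10⁻⁴⁸ m³.
Convert the energy scale: 0.0900 MeV⁻³ = 9.00 × 10⁷ GeV⁻³.
Result: 9.00 × 10⁷ × 7.63 × 10⁻⁴⁸ = 6.87 × 10⁻⁴⁰ m³.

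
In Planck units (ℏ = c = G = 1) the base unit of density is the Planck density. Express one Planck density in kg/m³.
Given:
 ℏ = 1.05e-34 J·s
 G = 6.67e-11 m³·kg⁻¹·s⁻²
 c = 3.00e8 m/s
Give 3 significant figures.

ρ_P = c⁵/(ℏG²)
  = 2.43e42 / 4.67e-55
  = 5.20e96 kg/m³

5.20e96 kg/m³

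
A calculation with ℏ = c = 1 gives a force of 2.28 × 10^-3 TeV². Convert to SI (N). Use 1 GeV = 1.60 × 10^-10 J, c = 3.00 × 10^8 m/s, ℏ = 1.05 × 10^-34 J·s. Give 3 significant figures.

1.85 × 10^9 N

Force is [E]/[L] = [E]²/(ℏc); restore (ℏc)⁻¹.
1 GeV² → 1/(ℏc) × (1 GeV in J)² = 8.13 × 10^5 N.
Convert the energy scale: 2.28 × 10^-3 TeV² = 2.28 × 10^3 GeV².
Result: 2.28 × 10^3 × 8.13 × 10^5 = 1.85 × 10^9 N.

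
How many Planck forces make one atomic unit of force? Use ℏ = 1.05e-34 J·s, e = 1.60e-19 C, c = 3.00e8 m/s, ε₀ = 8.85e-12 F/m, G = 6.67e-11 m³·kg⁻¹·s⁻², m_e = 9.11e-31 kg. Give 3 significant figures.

atomic unit of force: F_au = E_h/a₀ = m_e²e⁶/((4πε₀)³ℏ⁴) = 8.33e-8 N
Planck force: F_P = c⁴/G = 1.21e44 N
ratio = 8.33e-8 / 1.21e44 = 6.86e-52

6.86e-52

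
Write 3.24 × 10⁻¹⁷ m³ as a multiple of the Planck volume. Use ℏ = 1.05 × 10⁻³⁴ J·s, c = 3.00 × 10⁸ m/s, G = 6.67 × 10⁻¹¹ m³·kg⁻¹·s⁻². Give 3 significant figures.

Planck volume: V_P = (ℏG/c³)^(3/2) = 4.18 × 10⁻¹⁰⁵ m³.
3.24 × 10⁻¹⁷ / 4.18 × 10⁻¹⁰⁵ = 7.76 × 10⁸⁷

7.76 × 10⁸⁷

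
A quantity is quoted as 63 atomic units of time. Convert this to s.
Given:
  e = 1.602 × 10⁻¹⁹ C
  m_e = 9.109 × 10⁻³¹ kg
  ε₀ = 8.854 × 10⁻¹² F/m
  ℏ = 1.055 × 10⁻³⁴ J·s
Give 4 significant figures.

One atomic unit of time: τ_au = (4πε₀)²ℏ³/(m_e e⁴) = 2.423 × 10⁻¹⁷ s.
63 × 2.423 × 10⁻¹⁷ s = 1.526 × 10⁻¹⁵ s

1.526 × 10⁻¹⁵ s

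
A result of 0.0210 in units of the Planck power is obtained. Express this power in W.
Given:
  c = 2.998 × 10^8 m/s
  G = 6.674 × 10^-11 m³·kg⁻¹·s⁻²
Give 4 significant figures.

7.621 × 10^50 W

One Planck power: P_P = c⁵/G = 3.629 × 10^52 W.
0.0210 × 3.629 × 10^52 W = 7.621 × 10^50 W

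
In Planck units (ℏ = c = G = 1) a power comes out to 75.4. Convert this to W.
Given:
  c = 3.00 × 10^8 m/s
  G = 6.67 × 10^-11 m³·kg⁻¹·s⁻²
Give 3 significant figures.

2.75 × 10^54 W

One Planck power: P_P = c⁵/G = 3.64 × 10^52 W.
75.4 × 3.64 × 10^52 W = 2.75 × 10^54 W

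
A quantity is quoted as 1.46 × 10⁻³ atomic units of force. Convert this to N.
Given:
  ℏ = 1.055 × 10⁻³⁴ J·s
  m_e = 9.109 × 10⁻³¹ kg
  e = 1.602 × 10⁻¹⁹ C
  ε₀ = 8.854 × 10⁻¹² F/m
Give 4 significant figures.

One atomic unit of force: F_au = E_h/a₀ = m_e²e⁶/((4πε₀)³ℏ⁴) = 8.220 × 10⁻⁸ N.
1.46 × 10⁻³ × 8.220 × 10⁻⁸ N = 1.200 × 10⁻¹⁰ N

1.200 × 10⁻¹⁰ N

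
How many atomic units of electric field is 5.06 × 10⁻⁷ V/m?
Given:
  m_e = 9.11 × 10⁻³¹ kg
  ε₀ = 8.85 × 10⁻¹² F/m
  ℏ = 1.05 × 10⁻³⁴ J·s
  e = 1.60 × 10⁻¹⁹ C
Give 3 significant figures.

atomic unit of electric field: E_au = E_h/(e a₀) = m_e²e⁵/((4πε₀)³ℏ⁴) = 5.20 × 10¹¹ V/m.
5.06 × 10⁻⁷ / 5.20 × 10¹¹ = 9.72 × 10⁻¹⁹

9.72 × 10⁻¹⁹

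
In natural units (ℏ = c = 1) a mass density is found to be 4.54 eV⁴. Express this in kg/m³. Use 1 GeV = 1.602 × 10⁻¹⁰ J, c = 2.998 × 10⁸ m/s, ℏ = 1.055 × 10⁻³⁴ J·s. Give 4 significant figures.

Mass density is [E]/(c²[L]³) = [E]⁴/(ℏ³c⁵).
1 GeV⁴ → 1/(ℏ³c⁵) × (1 GeV in J)⁴ = 2.316 × 10²⁰ kg/m³.
Convert the energy scale: 4.54 eV⁴ = 4.54 × 10⁻³⁶ GeV⁴.
Result: 4.54 × 10⁻³⁶ × 2.316 × 10²⁰ = 1.051 × 10⁻¹⁵ kg/m³.

1.051 × 10⁻¹⁵ kg/m³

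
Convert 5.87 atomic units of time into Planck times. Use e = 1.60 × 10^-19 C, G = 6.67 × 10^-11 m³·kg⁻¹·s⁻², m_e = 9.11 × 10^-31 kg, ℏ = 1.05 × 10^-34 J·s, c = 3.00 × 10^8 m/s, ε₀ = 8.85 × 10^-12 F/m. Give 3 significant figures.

2.62 × 10^27

atomic unit of time: τ_au = (4πε₀)²ℏ³/(m_e e⁴) = 2.40 × 10^-17 s
Planck time: t_P = √(ℏG/c⁵) = 5.37 × 10^-44 s
5.87 × 2.40 × 10^-17 / 5.37 × 10^-44 = 2.62 × 10^27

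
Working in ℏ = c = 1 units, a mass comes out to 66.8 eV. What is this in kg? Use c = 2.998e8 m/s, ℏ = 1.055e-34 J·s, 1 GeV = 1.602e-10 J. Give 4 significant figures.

Mass is [E]/c²; divide by c².
1 GeV → 1/c² × (1 GeV in J) = 1.782e-27 kg.
Convert the energy scale: 66.8 eV = 6.68e-8 GeV.
Result: 6.68e-8 × 1.782e-27 = 1.191e-34 kg.

1.191e-34 kg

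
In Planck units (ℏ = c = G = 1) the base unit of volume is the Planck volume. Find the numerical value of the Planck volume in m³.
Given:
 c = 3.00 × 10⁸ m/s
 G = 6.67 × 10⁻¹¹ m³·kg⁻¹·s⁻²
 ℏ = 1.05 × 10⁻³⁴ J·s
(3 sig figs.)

4.18 × 10⁻¹⁰⁵ m³

V_P = (ℏG/c³)^(3/2)
  = √(1.75 × 10⁻²⁰⁹)
  = 4.18 × 10⁻¹⁰⁵ m³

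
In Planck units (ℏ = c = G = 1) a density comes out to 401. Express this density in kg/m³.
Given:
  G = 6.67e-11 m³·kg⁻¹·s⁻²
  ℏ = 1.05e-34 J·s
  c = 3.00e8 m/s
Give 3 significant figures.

One Planck density: ρ_P = c⁵/(ℏG²) = 5.20e96 kg/m³.
401 × 5.20e96 kg/m³ = 2.09e99 kg/m³

2.09e99 kg/m³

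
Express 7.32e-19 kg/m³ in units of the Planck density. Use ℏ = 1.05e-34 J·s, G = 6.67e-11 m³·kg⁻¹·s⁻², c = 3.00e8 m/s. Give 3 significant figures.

1.41e-115

Planck density: ρ_P = c⁵/(ℏG²) = 5.20e96 kg/m³.
7.32e-19 / 5.20e96 = 1.41e-115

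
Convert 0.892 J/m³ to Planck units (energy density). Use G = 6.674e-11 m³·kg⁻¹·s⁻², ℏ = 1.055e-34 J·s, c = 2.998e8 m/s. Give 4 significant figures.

Planck energy density: u_P = c⁷/(ℏG²) = 4.632e113 J/m³.
0.892 / 4.632e113 = 1.926e-114

1.926e-114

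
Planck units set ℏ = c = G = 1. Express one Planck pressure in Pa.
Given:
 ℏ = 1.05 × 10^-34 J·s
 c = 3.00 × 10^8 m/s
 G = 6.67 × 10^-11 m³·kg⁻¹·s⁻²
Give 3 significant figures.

Dimensional analysis gives p_P = c⁷/(ℏG²).
  = 2.19 × 10^59 / 4.67 × 10^-55
  = 4.68 × 10^113 Pa

4.68 × 10^113 Pa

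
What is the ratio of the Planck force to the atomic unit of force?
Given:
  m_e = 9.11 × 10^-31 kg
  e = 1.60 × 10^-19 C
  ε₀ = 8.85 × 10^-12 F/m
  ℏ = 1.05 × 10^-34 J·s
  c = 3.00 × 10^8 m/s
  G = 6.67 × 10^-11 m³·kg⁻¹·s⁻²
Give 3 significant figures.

Planck force: F_P = c⁴/G = 1.21 × 10^44 N
atomic unit of force: F_au = E_h/a₀ = m_e²e⁶/((4πε₀)³ℏ⁴) = 8.33 × 10^-8 N
ratio = 1.21 × 10^44 / 8.33 × 10^-8 = 1.46 × 10^51

1.46 × 10^51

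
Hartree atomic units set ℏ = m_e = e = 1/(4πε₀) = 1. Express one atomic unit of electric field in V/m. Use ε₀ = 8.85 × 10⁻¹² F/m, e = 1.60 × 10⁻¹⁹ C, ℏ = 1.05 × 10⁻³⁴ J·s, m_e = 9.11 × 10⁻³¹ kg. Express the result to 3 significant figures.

From ℏ = m_e = e = 1/(4πε₀) = 1 the electric field scale is E_au = E_h/(e a₀) = m_e²e⁵/((4πε₀)³ℏ⁴).
E_h = 4.38 × 10⁻¹⁸ J
a₀ = 5.26 × 10⁻¹¹ m
E_h/(e·a₀) = 5.20 × 10¹¹ V/m

5.20 × 10¹¹ V/m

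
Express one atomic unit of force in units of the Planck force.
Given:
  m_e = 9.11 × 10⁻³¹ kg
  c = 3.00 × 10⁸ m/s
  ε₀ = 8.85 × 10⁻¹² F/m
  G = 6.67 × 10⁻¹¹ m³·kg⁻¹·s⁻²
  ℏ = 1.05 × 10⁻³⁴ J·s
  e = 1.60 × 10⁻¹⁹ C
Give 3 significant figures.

6.86 × 10⁻⁵²

atomic unit of force: F_au = E_h/a₀ = m_e²e⁶/((4πε₀)³ℏ⁴) = 8.33 × 10⁻⁸ N
Planck force: F_P = c⁴/G = 1.21 × 10⁴⁴ N
ratio = 8.33 × 10⁻⁸ / 1.21 × 10⁴⁴ = 6.86 × 10⁻⁵²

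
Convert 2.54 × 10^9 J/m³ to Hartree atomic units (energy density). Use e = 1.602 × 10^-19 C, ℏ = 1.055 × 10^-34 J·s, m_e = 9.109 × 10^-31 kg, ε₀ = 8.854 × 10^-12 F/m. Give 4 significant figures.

atomic unit of energy density: u_au = E_h/a₀³ = m_e⁴e¹⁰/((4πε₀)⁵ℏ⁸) = 2.929 × 10^13 J/m³.
2.54 × 10^9 / 2.929 × 10^13 = 8.671 × 10^-5

8.671 × 10^-5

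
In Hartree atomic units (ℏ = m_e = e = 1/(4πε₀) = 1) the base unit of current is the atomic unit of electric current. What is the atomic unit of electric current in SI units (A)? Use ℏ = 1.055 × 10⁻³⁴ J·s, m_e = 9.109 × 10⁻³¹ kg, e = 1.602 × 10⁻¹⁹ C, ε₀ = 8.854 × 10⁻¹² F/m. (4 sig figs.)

6.612 × 10⁻³ A

I_au = e E_h/ℏ = m_e e⁵/((4πε₀)²ℏ³)
E_h = 4.354 × 10⁻¹⁸ J
e·E_h/ℏ = 6.612 × 10⁻³ A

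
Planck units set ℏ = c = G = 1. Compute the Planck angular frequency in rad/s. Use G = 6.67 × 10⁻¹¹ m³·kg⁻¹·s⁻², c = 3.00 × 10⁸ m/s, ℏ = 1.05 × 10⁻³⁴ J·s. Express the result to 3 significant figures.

1.86 × 10⁴³ rad/s

Dimensional analysis gives ω_P = √(c⁵/(ℏG)).
  = √(3.47 × 10⁸⁶)
  = 1.86 × 10⁴³ rad/s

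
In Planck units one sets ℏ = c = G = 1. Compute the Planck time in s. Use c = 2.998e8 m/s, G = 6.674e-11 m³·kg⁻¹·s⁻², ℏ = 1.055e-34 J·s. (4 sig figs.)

t_P = √(ℏG/c⁵)
  = √(2.907e-87)
  = 5.392e-44 s

5.392e-44 s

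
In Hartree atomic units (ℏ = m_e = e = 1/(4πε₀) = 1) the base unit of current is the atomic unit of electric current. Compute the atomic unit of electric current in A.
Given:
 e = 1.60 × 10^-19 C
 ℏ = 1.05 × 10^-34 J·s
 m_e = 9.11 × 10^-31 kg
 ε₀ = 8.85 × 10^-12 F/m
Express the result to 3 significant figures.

I_au = e E_h/ℏ = m_e e⁵/((4πε₀)²ℏ³)
E_h = 4.38 × 10^-18 J
e·E_h/ℏ = 6.67 × 10^-3 A

6.67 × 10^-3 A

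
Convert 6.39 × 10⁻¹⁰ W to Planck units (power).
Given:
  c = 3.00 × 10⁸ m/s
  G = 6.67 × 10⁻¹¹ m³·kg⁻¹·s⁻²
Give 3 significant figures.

1.75 × 10⁻⁶²

Planck power: P_P = c⁵/G = 3.64 × 10⁵² W.
6.39 × 10⁻¹⁰ / 3.64 × 10⁵² = 1.75 × 10⁻⁶²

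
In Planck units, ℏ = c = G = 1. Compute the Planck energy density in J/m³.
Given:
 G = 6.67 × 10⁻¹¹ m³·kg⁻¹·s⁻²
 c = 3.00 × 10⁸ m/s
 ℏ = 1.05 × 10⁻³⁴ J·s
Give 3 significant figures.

4.68 × 10¹¹³ J/m³

The unique combination of the constants set to 1 with dimensions of energy density is u_P = c⁷/(ℏG²).
  = 2.19 × 10⁵⁹ / 4.67 × 10⁻⁵⁵
  = 4.68 × 10¹¹³ J/m³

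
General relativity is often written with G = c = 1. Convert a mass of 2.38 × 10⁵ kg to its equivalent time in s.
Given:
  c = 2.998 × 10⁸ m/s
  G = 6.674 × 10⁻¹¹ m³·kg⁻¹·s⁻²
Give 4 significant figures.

Mass → time via G/c³.
2.38 × 10⁵ kg × (G/c³) = 5.895 × 10⁻³¹ s

5.895 × 10⁻³¹ s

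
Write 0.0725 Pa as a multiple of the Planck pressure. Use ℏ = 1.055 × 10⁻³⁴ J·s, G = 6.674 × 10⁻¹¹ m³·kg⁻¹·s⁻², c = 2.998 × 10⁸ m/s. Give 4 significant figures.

Planck pressure: p_P = c⁷/(ℏG²) = 4.632 × 10¹¹³ Pa.
0.0725 / 4.632 × 10¹¹³ = 1.565 × 10⁻¹¹⁵

1.565 × 10⁻¹¹⁵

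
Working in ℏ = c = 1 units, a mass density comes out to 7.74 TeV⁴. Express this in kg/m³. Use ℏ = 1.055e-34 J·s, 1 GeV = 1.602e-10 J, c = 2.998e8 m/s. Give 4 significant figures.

Mass density is [E]/(c²[L]³) = [E]⁴/(ℏ³c⁵).
1 GeV⁴ → 1/(ℏ³c⁵) × (1 GeV in J)⁴ = 2.316e20 kg/m³.
Convert the energy scale: 7.74 TeV⁴ = 7.74e12 GeV⁴.
Result: 7.74e12 × 2.316e20 = 1.793e33 kg/m³.

1.793e33 kg/m³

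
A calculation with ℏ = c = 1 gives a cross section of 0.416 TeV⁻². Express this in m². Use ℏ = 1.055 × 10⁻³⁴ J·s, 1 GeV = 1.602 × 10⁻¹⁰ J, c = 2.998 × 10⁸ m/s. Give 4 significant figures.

1.622 × 10⁻³⁸ m²

Area is [L]² = [E]⁻²·(ℏc)²; restore (ℏc)².
1 GeV⁻² → (ℏc)² × (1 GeV in J)⁻² = 3.898 × 10⁻³² m².
Convert the energy scale: 0.416 TeV⁻² = 4.16 × 10⁻⁷ GeV⁻².
Result: 4.16 × 10⁻⁷ × 3.898 × 10⁻³² = 1.622 × 10⁻³⁸ m².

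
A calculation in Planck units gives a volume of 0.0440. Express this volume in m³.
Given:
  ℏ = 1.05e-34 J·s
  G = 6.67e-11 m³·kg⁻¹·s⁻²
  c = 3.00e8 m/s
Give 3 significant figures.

1.84e-106 m³

One Planck volume: V_P = (ℏG/c³)^(3/2) = 4.18e-105 m³.
0.0440 × 4.18e-105 m³ = 1.84e-106 m³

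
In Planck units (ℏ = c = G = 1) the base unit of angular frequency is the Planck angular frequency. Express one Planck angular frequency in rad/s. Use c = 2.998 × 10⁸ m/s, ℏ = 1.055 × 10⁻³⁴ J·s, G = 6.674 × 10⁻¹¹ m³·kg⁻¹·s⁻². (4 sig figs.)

ω_P = √(c⁵/(ℏG))
  = √(3.440 × 10⁸⁶)
  = 1.855 × 10⁴³ rad/s

1.855 × 10⁴³ rad/s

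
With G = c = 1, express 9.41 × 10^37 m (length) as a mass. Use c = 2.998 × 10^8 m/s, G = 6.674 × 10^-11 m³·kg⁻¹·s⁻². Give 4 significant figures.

Length → mass via c²/G.
9.41 × 10^37 m × (c²/G) = 1.267 × 10^65 kg

1.267 × 10^65 kg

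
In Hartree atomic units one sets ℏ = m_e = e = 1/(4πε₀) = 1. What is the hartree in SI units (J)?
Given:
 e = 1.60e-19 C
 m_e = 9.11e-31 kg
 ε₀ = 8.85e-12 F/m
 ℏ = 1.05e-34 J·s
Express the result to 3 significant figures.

4.38e-18 J

E_h = m_e e⁴/(4πε₀ℏ)²
  = 5.97e-106 / 1.36e-88
  = 4.38e-18 J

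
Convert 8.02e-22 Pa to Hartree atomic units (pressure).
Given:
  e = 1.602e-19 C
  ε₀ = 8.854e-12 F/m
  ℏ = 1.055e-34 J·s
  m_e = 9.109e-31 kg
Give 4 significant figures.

atomic unit of pressure: P_au = E_h/a₀³ = m_e⁴e¹⁰/((4πε₀)⁵ℏ⁸) = 2.929e13 Pa.
8.02e-22 / 2.929e13 = 2.738e-35

2.738e-35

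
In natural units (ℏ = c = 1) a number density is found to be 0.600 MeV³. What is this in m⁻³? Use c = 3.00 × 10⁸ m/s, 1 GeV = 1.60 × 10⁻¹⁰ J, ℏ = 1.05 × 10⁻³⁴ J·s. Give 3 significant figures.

7.86 × 10³⁷ m⁻³

Number density is [L]⁻³ = [E]³/(ℏc)³.
1 GeV³ → 1/(ℏc)³ × (1 GeV in J)³ = 1.31 × 10⁴⁷ m⁻³.
Convert the energy scale: 0.600 MeV³ = 6.00 × 10⁻¹⁰ GeV³.
Result: 6.00 × 10⁻¹⁰ × 1.31 × 10⁴⁷ = 7.86 × 10³⁷ m⁻³.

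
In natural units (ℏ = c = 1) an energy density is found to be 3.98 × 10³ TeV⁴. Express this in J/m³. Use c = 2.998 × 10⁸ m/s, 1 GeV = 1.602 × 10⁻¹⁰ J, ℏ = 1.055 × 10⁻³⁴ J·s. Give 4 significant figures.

8.285 × 10⁵² J/m³

[E]/[L]³ = [E]⁴/(ℏc)³; restore (ℏc)⁻³.
1 GeV⁴ → 1/(ℏc)³ × (1 GeV in J)⁴ = 2.082 × 10³⁷ J/m³.
Convert the energy scale: 3.98 × 10³ TeV⁴ = 3.98 × 10¹⁵ GeV⁴.
Result: 3.98 × 10¹⁵ × 2.082 × 10³⁷ = 8.285 × 10⁵² J/m³.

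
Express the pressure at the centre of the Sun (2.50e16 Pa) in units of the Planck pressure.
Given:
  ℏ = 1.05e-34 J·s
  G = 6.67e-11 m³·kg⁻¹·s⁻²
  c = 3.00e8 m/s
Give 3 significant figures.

Planck pressure: p_P = c⁷/(ℏG²) = 4.68e113 Pa.
2.50e16 / 4.68e113 = 5.34e-98

5.34e-98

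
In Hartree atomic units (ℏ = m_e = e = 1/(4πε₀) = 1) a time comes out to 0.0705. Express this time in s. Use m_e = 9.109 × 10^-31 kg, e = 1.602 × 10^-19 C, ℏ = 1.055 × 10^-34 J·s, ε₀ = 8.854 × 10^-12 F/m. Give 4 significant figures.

One atomic unit of time: τ_au = (4πε₀)²ℏ³/(m_e e⁴) = 2.423 × 10^-17 s.
0.0705 × 2.423 × 10^-17 s = 1.708 × 10^-18 s

1.708 × 10^-18 s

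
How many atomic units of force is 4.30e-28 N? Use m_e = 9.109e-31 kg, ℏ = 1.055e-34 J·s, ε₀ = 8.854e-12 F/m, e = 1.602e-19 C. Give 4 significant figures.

atomic unit of force: F_au = E_h/a₀ = m_e²e⁶/((4πε₀)³ℏ⁴) = 8.220e-8 N.
4.30e-28 / 8.220e-8 = 5.231e-21

5.231e-21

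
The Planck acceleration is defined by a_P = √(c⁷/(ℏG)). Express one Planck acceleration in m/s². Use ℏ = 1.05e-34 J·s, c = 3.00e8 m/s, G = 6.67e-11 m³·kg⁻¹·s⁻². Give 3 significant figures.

a_P = √(c⁷/(ℏG))
  = √(3.12e103)
  = 5.59e51 m/s²

5.59e51 m/s²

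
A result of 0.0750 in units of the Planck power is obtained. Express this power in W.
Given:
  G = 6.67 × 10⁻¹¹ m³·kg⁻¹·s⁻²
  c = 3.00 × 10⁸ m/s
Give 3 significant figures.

2.73 × 10⁵¹ W

One Planck power: P_P = c⁵/G = 3.64 × 10⁵² W.
0.0750 × 3.64 × 10⁵² W = 2.73 × 10⁵¹ W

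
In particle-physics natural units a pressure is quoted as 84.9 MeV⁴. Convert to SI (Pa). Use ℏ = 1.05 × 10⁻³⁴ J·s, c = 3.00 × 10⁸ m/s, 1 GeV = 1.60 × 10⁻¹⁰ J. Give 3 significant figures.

Pressure is [E]/[L]³ = [E]⁴/(ℏc)³.
1 GeV⁴ → 1/(ℏc)³ × (1 GeV in J)⁴ = 2.10 × 10³⁷ Pa.
Convert the energy scale: 84.9 MeV⁴ = 8.49 × 10⁻¹¹ GeV⁴.
Result: 8.49 × 10⁻¹¹ × 2.10 × 10³⁷ = 1.78 × 10²⁷ Pa.

1.78 × 10²⁷ Pa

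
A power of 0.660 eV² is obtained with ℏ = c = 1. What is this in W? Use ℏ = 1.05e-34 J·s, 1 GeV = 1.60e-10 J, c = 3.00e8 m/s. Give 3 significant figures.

1.61e-4 W

Power is [E]/[T] = [E]²/ℏ.
1 GeV² → 1/ℏ × (1 GeV in J)² = 2.44e14 W.
Convert the energy scale: 0.660 eV² = 6.60e-19 GeV².
Result: 6.60e-19 × 2.44e14 = 1.61e-4 W.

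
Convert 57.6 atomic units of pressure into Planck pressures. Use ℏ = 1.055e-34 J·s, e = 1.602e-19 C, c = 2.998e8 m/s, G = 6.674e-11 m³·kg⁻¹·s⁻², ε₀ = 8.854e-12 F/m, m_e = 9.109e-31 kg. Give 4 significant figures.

3.642e-99

atomic unit of pressure: P_au = E_h/a₀³ = m_e⁴e¹⁰/((4πε₀)⁵ℏ⁸) = 2.929e13 Pa
Planck pressure: p_P = c⁷/(ℏG²) = 4.632e113 Pa
57.6 × 2.929e13 / 4.632e113 = 3.642e-99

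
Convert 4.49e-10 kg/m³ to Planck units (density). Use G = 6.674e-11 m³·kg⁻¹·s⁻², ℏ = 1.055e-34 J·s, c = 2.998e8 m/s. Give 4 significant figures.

8.712e-107

Planck density: ρ_P = c⁵/(ℏG²) = 5.154e96 kg/m³.
4.49e-10 / 5.154e96 = 8.712e-107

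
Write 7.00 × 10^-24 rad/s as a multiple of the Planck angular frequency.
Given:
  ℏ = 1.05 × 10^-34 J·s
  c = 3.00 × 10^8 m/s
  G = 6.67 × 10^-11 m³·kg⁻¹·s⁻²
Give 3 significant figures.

3.76 × 10^-67

Planck angular frequency: ω_P = √(c⁵/(ℏG)) = 1.86 × 10^43 rad/s.
7.00 × 10^-24 / 1.86 × 10^43 = 3.76 × 10^-67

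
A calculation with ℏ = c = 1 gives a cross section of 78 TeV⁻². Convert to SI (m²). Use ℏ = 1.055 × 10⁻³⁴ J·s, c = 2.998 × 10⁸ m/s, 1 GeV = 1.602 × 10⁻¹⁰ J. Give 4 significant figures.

Area is [L]² = [E]⁻²·(ℏc)²; restore (ℏc)².
1 GeV⁻² → (ℏc)² × (1 GeV in J)⁻² = 3.898 × 10⁻³² m².
Convert the energy scale: 78 TeV⁻² = 7.80 × 10⁻⁵ GeV⁻².
Result: 7.80 × 10⁻⁵ × 3.898 × 10⁻³² = 3.040 × 10⁻³⁶ m².

3.040 × 10⁻³⁶ m²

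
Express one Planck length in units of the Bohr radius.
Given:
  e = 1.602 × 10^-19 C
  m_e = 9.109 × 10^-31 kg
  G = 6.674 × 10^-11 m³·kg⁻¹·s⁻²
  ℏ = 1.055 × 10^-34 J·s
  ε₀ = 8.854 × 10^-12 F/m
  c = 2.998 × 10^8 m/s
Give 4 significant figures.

3.051 × 10^-25

Planck length: ℓ_P = √(ℏG/c³) = 1.616 × 10^-35 m
Bohr radius: a₀ = 4πε₀ℏ²/(m_e e²) = 5.297 × 10^-11 m
ratio = 1.616 × 10^-35 / 5.297 × 10^-11 = 3.051 × 10^-25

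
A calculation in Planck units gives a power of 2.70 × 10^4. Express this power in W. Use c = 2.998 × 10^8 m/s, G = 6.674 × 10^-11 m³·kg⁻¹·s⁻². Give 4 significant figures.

One Planck power: P_P = c⁵/G = 3.629 × 10^52 W.
2.70 × 10^4 × 3.629 × 10^52 W = 9.798 × 10^56 W

9.798 × 10^56 W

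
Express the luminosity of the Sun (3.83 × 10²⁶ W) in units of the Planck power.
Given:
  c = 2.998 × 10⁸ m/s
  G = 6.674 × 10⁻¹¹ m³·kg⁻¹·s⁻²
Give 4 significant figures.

1.055 × 10⁻²⁶

Planck power: P_P = c⁵/G = 3.629 × 10⁵² W.
3.83 × 10²⁶ / 3.629 × 10⁵² = 1.055 × 10⁻²⁶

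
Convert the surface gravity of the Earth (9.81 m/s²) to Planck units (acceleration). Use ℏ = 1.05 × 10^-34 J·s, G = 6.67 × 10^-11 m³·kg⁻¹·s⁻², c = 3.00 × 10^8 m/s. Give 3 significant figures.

1.76 × 10^-51

Planck acceleration: a_P = √(c⁷/(ℏG)) = 5.59 × 10^51 m/s².
9.81 / 5.59 × 10^51 = 1.76 × 10^-51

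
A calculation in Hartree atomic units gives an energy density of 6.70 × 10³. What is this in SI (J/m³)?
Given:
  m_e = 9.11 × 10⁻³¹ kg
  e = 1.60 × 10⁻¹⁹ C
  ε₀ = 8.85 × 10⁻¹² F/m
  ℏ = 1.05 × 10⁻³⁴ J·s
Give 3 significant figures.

2.02 × 10¹⁷ J/m³

One atomic unit of energy density: u_au = E_h/a₀³ = m_e⁴e¹⁰/((4πε₀)⁵ℏ⁸) = 3.01 × 10¹³ J/m³.
6.70 × 10³ × 3.01 × 10¹³ J/m³ = 2.02 × 10¹⁷ J/m³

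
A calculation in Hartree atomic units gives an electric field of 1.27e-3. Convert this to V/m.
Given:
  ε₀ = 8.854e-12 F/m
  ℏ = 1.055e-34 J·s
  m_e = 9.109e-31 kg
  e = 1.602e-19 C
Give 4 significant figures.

One atomic unit of electric field: E_au = E_h/(e a₀) = m_e²e⁵/((4πε₀)³ℏ⁴) = 5.131e11 V/m.
1.27e-3 × 5.131e11 V/m = 6.516e8 V/m

6.516e8 V/m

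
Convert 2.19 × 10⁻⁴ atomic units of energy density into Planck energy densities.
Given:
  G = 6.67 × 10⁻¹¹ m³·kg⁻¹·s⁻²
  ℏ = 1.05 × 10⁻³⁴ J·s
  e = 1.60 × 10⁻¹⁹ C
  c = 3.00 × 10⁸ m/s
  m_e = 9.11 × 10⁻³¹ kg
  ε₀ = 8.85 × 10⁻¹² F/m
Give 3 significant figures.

atomic unit of energy density: u_au = E_h/a₀³ = m_e⁴e¹⁰/((4πε₀)⁵ℏ⁸) = 3.01 × 10¹³ J/m³
Planck energy density: u_P = c⁷/(ℏG²) = 4.68 × 10¹¹³ J/m³
2.19 × 10⁻⁴ × 3.01 × 10¹³ / 4.68 × 10¹¹³ = 1.41 × 10⁻¹⁰⁴

1.41 × 10⁻¹⁰⁴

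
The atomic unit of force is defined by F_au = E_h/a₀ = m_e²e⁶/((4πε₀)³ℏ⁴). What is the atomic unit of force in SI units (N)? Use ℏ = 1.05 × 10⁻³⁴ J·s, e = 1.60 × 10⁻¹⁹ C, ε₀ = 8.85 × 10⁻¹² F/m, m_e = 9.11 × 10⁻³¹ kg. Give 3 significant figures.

8.33 × 10⁻⁸ N

F_au = E_h/a₀ = m_e²e⁶/((4πε₀)³ℏ⁴)
E_h = 4.38 × 10⁻¹⁸ J
a₀ = 5.26 × 10⁻¹¹ m
E_h/a₀ = 8.33 × 10⁻⁸ N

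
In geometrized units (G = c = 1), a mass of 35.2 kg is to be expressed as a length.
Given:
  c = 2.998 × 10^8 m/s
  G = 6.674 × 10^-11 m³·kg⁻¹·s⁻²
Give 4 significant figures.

2.614 × 10^-26 m

In G = c = 1 units mass has dimensions of length; the conversion factor is G/c².
35.2 kg × (G/c²) = 2.614 × 10^-26 m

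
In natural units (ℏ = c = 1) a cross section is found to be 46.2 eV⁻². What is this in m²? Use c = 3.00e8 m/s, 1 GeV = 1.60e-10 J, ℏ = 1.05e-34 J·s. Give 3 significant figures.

1.79e-12 m²

Area is [L]² = [E]⁻²·(ℏc)²; restore (ℏc)².
1 GeV⁻² → (ℏc)² × (1 GeV in J)⁻² = 3.88e-32 m².
Convert the energy scale: 46.2 eV⁻² = 4.62e19 GeV⁻².
Result: 4.62e19 × 3.88e-32 = 1.79e-12 m².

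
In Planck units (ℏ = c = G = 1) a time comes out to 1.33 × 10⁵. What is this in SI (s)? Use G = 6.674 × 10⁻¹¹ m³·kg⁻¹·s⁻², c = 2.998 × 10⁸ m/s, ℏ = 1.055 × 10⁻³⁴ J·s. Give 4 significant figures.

7.171 × 10⁻³⁹ s

One Planck time: t_P = √(ℏG/c⁵) = 5.392 × 10⁻⁴⁴ s.
1.33 × 10⁵ × 5.392 × 10⁻⁴⁴ s = 7.171 × 10⁻³⁹ s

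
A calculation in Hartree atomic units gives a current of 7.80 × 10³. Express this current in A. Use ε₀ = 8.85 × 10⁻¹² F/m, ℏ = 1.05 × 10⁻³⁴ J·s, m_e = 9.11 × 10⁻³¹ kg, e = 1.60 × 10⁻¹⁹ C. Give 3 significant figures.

52 A

One atomic unit of electric current: I_au = e E_h/ℏ = m_e e⁵/((4πε₀)²ℏ³) = 6.67 × 10⁻³ A.
7.80 × 10³ × 6.67 × 10⁻³ A = 52 A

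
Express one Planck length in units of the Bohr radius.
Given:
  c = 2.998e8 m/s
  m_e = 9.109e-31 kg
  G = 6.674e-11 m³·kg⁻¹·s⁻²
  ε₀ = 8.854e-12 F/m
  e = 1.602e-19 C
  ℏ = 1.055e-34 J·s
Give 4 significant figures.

3.051e-25

Planck length: ℓ_P = √(ℏG/c³) = 1.616e-35 m
Bohr radius: a₀ = 4πε₀ℏ²/(m_e e²) = 5.297e-11 m
ratio = 1.616e-35 / 5.297e-11 = 3.051e-25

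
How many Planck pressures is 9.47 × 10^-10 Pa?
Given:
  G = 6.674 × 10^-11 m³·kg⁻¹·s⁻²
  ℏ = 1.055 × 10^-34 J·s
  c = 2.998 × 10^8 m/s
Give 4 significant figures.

2.044 × 10^-123

Planck pressure: p_P = c⁷/(ℏG²) = 4.632 × 10^113 Pa.
9.47 × 10^-10 / 4.632 × 10^113 = 2.044 × 10^-123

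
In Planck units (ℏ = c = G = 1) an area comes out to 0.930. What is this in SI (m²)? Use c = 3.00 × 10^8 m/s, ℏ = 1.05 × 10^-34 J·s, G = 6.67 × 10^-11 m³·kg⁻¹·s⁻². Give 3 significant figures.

One Planck area: A_P = ℏG/c³ = 2.59 × 10^-70 m².
0.930 × 2.59 × 10^-70 m² = 2.41 × 10^-70 m²

2.41 × 10^-70 m²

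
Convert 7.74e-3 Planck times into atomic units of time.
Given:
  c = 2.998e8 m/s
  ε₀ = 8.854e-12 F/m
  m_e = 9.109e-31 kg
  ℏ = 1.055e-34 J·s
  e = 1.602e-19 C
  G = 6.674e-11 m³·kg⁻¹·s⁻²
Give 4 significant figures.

Planck time: t_P = √(ℏG/c⁵) = 5.392e-44 s
atomic unit of time: τ_au = (4πε₀)²ℏ³/(m_e e⁴) = 2.423e-17 s
7.74e-3 × 5.392e-44 / 2.423e-17 = 1.722e-29

1.722e-29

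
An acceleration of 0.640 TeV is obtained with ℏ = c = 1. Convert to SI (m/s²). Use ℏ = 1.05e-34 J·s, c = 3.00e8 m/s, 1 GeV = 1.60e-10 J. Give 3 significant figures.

2.93e35 m/s²

Acceleration is [L]/[T]² = c·[E]/ℏ.
1 GeV → c/ℏ × (1 GeV in J) = 4.57e32 m/s².
Convert the energy scale: 0.640 TeV = 640 GeV.
Result: 640 × 4.57e32 = 2.93e35 m/s².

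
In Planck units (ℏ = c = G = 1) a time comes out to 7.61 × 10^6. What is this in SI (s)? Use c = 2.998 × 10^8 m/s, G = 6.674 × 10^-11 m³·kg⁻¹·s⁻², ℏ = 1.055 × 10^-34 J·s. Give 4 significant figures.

One Planck time: t_P = √(ℏG/c⁵) = 5.392 × 10^-44 s.
7.61 × 10^6 × 5.392 × 10^-44 s = 4.103 × 10^-37 s

4.103 × 10^-37 s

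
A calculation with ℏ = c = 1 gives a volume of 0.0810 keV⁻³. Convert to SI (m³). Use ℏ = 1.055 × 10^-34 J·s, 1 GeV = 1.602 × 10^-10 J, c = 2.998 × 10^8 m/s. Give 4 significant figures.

6.234 × 10^-31 m³

Volume is [L]³ = [E]⁻³·(ℏc)³.
1 GeV⁻³ → (ℏc)³ × (1 GeV in J)⁻³ = 7.696 × 10^-48 m³.
Convert the energy scale: 0.0810 keV⁻³ = 8.10 × 10^16 GeV⁻³.
Result: 8.10 × 10^16 × 7.696 × 10^-48 = 6.234 × 10^-31 m³.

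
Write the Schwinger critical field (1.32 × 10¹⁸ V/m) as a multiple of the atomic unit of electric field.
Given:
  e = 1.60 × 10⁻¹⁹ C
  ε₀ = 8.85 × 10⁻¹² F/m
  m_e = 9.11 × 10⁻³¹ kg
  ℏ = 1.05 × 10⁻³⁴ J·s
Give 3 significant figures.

2.54 × 10⁶

atomic unit of electric field: E_au = E_h/(e a₀) = m_e²e⁵/((4πε₀)³ℏ⁴) = 5.20 × 10¹¹ V/m.
1.32 × 10¹⁸ / 5.20 × 10¹¹ = 2.54 × 10⁶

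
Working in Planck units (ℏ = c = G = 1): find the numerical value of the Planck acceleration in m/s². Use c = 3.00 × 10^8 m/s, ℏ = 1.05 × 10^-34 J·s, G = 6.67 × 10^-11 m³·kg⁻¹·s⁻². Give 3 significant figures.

The unique combination of the constants set to 1 with dimensions of acceleration is a_P = √(c⁷/(ℏG)).
  = √(3.12 × 10^103)
  = 5.59 × 10^51 m/s²

5.59 × 10^51 m/s²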